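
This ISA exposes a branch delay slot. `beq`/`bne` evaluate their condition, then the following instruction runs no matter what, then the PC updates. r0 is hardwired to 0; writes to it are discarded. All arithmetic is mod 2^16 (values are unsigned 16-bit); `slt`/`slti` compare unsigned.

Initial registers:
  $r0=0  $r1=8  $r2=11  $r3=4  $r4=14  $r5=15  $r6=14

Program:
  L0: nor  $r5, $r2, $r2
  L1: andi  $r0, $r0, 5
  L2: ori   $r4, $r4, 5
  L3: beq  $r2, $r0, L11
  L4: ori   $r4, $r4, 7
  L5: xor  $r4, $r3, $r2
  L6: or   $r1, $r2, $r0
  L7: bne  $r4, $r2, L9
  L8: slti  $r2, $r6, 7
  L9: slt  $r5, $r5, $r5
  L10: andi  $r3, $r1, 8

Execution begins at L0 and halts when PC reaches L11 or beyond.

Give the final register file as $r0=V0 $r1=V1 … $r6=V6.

PC=0  nor  $r5, $r2, $r2     | $r0=0 $r1=8 $r2=11 $r3=4 $r4=14 $r5=65524 $r6=14
PC=1  andi  $r0, $r0, 5      | $r0=0 $r1=8 $r2=11 $r3=4 $r4=14 $r5=65524 $r6=14
PC=2  ori   $r4, $r4, 5      | $r0=0 $r1=8 $r2=11 $r3=4 $r4=15 $r5=65524 $r6=14
PC=3  beq  $r2, $r0, L11     | $r0=0 $r1=8 $r2=11 $r3=4 $r4=15 $r5=65524 $r6=14  [not taken]
PC=4  ori   $r4, $r4, 7      | $r0=0 $r1=8 $r2=11 $r3=4 $r4=15 $r5=65524 $r6=14
PC=5  xor  $r4, $r3, $r2     | $r0=0 $r1=8 $r2=11 $r3=4 $r4=15 $r5=65524 $r6=14
PC=6  or   $r1, $r2, $r0     | $r0=0 $r1=11 $r2=11 $r3=4 $r4=15 $r5=65524 $r6=14
PC=7  bne  $r4, $r2, L9      | $r0=0 $r1=11 $r2=11 $r3=4 $r4=15 $r5=65524 $r6=14  [TAKEN]
PC=8  slti  $r2, $r6, 7      | $r0=0 $r1=11 $r2=0 $r3=4 $r4=15 $r5=65524 $r6=14
PC=9  slt  $r5, $r5, $r5     | $r0=0 $r1=11 $r2=0 $r3=4 $r4=15 $r5=0 $r6=14
PC=10 andi  $r3, $r1, 8      | $r0=0 $r1=11 $r2=0 $r3=8 $r4=15 $r5=0 $r6=14

$r0=0 $r1=11 $r2=0 $r3=8 $r4=15 $r5=0 $r6=14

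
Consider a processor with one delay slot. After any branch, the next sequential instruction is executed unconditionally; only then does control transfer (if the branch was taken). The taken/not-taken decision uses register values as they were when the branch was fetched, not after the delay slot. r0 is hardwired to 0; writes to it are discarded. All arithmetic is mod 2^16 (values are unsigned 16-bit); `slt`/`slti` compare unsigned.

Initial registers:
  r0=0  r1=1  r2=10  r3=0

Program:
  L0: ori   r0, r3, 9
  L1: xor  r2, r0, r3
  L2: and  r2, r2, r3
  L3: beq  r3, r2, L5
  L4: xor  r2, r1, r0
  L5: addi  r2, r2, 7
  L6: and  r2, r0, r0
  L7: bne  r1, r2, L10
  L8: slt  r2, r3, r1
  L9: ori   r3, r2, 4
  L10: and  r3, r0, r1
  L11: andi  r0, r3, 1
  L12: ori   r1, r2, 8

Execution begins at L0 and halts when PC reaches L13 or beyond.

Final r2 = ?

1

[0] ori   r0, r3, 9  →  {r0:0, r1:1, r2:10, r3:0}
[1] xor  r2, r0, r3  →  {r0:0, r1:1, r2:0, r3:0}
[2] and  r2, r2, r3  →  {r0:0, r1:1, r2:0, r3:0}
[3] beq  r3, r2, L5  →  {r0:0, r1:1, r2:0, r3:0}  ⟨branch taken⟩
[4] xor  r2, r1, r0  →  {r0:0, r1:1, r2:1, r3:0}
[5] addi  r2, r2, 7  →  {r0:0, r1:1, r2:8, r3:0}
[6] and  r2, r0, r0  →  {r0:0, r1:1, r2:0, r3:0}
[7] bne  r1, r2, L10  →  {r0:0, r1:1, r2:0, r3:0}  ⟨branch taken⟩
[8] slt  r2, r3, r1  →  {r0:0, r1:1, r2:1, r3:0}
[10] and  r3, r0, r1  →  {r0:0, r1:1, r2:1, r3:0}
[11] andi  r0, r3, 1  →  {r0:0, r1:1, r2:1, r3:0}
[12] ori   r1, r2, 8  →  {r0:0, r1:9, r2:1, r3:0}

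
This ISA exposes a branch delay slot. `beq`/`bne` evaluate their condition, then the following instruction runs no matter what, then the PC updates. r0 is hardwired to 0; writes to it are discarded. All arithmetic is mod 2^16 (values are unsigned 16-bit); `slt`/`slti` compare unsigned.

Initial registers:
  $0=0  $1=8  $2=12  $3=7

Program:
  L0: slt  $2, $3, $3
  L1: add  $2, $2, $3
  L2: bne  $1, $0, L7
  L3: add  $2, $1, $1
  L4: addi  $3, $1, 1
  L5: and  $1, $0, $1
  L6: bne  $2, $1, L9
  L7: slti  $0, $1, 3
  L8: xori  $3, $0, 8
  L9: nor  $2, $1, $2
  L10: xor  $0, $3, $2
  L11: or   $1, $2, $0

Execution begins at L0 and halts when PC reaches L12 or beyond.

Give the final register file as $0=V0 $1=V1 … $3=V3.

$0=0 $1=65511 $2=65511 $3=8

[0] slt  $2, $3, $3  →  {$0:0, $1:8, $2:0, $3:7}
[1] add  $2, $2, $3  →  {$0:0, $1:8, $2:7, $3:7}
[2] bne  $1, $0, L7  →  {$0:0, $1:8, $2:7, $3:7}  ⟨branch taken⟩
[3] add  $2, $1, $1  →  {$0:0, $1:8, $2:16, $3:7}
[7] slti  $0, $1, 3  →  {$0:0, $1:8, $2:16, $3:7}
[8] xori  $3, $0, 8  →  {$0:0, $1:8, $2:16, $3:8}
[9] nor  $2, $1, $2  →  {$0:0, $1:8, $2:65511, $3:8}
[10] xor  $0, $3, $2  →  {$0:0, $1:8, $2:65511, $3:8}
[11] or   $1, $2, $0  →  {$0:0, $1:65511, $2:65511, $3:8}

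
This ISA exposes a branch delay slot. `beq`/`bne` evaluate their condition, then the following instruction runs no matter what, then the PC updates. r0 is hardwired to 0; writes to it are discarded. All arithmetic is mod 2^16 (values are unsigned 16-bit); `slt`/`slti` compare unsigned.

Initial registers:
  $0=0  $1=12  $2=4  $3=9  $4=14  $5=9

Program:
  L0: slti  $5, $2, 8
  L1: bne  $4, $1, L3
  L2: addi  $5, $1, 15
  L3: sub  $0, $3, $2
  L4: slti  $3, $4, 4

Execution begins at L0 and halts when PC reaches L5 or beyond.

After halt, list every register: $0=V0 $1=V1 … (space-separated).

$0=0 $1=12 $2=4 $3=0 $4=14 $5=27

[0] slti  $5, $2, 8  →  {$0:0, $1:12, $2:4, $3:9, $4:14, $5:1}
[1] bne  $4, $1, L3  →  {$0:0, $1:12, $2:4, $3:9, $4:14, $5:1}  ⟨branch taken⟩
[2] addi  $5, $1, 15  →  {$0:0, $1:12, $2:4, $3:9, $4:14, $5:27}
[3] sub  $0, $3, $2  →  {$0:0, $1:12, $2:4, $3:9, $4:14, $5:27}
[4] slti  $3, $4, 4  →  {$0:0, $1:12, $2:4, $3:0, $4:14, $5:27}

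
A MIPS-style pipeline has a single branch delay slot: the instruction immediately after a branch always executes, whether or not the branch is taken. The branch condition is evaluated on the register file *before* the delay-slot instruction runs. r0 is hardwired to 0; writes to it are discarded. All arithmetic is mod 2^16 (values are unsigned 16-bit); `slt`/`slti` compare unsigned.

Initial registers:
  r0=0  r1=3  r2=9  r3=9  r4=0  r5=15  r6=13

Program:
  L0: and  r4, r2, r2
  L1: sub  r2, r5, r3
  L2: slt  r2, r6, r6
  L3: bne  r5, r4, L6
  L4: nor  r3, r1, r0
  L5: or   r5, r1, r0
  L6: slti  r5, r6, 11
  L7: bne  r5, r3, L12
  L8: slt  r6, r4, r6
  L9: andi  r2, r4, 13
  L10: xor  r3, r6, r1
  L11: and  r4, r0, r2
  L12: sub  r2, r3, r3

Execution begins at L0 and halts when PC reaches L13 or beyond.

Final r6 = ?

1

  step pc=0: and  r4, r2, r2  regs=(0,3,9,9,9,15,13)
  step pc=1: sub  r2, r5, r3  regs=(0,3,6,9,9,15,13)
  step pc=2: slt  r2, r6, r6  regs=(0,3,0,9,9,15,13)
  step pc=3: bne  r5, r4, L6  cond=T  regs=(0,3,0,9,9,15,13)
  step pc=4: nor  r3, r1, r0  regs=(0,3,0,65532,9,15,13)
  step pc=6: slti  r5, r6, 11  regs=(0,3,0,65532,9,0,13)
  step pc=7: bne  r5, r3, L12  cond=T  regs=(0,3,0,65532,9,0,13)
  step pc=8: slt  r6, r4, r6  regs=(0,3,0,65532,9,0,1)
  step pc=12: sub  r2, r3, r3  regs=(0,3,0,65532,9,0,1)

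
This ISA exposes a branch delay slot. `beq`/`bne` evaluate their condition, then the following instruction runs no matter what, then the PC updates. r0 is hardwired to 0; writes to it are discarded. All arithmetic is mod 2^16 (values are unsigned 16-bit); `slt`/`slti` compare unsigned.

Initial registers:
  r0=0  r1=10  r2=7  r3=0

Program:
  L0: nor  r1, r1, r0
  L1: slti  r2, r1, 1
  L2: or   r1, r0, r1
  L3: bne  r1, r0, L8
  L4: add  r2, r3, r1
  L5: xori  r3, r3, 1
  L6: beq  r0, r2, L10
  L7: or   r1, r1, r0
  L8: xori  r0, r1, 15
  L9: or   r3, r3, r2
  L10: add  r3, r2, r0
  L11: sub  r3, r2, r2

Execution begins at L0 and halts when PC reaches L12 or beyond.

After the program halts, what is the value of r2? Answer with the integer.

[0] nor  r1, r1, r0  →  {r0:0, r1:65525, r2:7, r3:0}
[1] slti  r2, r1, 1  →  {r0:0, r1:65525, r2:0, r3:0}
[2] or   r1, r0, r1  →  {r0:0, r1:65525, r2:0, r3:0}
[3] bne  r1, r0, L8  →  {r0:0, r1:65525, r2:0, r3:0}  ⟨branch taken⟩
[4] add  r2, r3, r1  →  {r0:0, r1:65525, r2:65525, r3:0}
[8] xori  r0, r1, 15  →  {r0:0, r1:65525, r2:65525, r3:0}
[9] or   r3, r3, r2  →  {r0:0, r1:65525, r2:65525, r3:65525}
[10] add  r3, r2, r0  →  {r0:0, r1:65525, r2:65525, r3:65525}
[11] sub  r3, r2, r2  →  {r0:0, r1:65525, r2:65525, r3:0}

65525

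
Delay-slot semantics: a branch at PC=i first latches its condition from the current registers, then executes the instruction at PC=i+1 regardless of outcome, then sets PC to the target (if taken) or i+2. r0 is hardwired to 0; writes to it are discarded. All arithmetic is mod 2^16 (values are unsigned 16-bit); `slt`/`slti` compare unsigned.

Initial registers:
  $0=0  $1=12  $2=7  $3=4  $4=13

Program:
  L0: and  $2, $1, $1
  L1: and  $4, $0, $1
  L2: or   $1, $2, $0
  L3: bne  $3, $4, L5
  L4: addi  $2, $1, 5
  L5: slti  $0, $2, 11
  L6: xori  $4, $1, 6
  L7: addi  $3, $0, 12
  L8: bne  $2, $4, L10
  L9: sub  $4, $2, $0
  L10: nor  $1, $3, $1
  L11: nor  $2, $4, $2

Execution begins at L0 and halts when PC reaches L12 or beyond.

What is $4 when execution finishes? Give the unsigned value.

17

#0 and  $2, $1, $1 ; 0/12/12/4/13
#1 and  $4, $0, $1 ; 0/12/12/4/0
#2 or   $1, $2, $0 ; 0/12/12/4/0
#3 bne  $3, $4, L5 ; 0/12/12/4/0 ; →target
#4 addi  $2, $1, 5 ; 0/12/17/4/0
#5 slti  $0, $2, 11 ; 0/12/17/4/0
#6 xori  $4, $1, 6 ; 0/12/17/4/10
#7 addi  $3, $0, 12 ; 0/12/17/12/10
#8 bne  $2, $4, L10 ; 0/12/17/12/10 ; →target
#9 sub  $4, $2, $0 ; 0/12/17/12/17
#10 nor  $1, $3, $1 ; 0/65523/17/12/17
#11 nor  $2, $4, $2 ; 0/65523/65518/12/17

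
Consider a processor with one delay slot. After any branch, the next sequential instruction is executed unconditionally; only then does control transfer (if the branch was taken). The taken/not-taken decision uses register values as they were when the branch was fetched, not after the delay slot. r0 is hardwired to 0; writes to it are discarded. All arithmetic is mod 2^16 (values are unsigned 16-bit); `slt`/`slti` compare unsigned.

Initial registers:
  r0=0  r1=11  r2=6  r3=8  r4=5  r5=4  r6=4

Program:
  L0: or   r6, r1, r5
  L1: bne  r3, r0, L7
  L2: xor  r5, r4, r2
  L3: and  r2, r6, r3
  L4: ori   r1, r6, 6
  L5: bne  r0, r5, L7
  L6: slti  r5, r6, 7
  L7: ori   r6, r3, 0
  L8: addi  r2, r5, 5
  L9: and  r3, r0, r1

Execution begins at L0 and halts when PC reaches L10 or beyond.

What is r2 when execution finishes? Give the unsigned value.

PC=0  or   r6, r1, r5        | r0=0 r1=11 r2=6 r3=8 r4=5 r5=4 r6=15
PC=1  bne  r3, r0, L7        | r0=0 r1=11 r2=6 r3=8 r4=5 r5=4 r6=15  [TAKEN]
PC=2  xor  r5, r4, r2        | r0=0 r1=11 r2=6 r3=8 r4=5 r5=3 r6=15
PC=7  ori   r6, r3, 0        | r0=0 r1=11 r2=6 r3=8 r4=5 r5=3 r6=8
PC=8  addi  r2, r5, 5        | r0=0 r1=11 r2=8 r3=8 r4=5 r5=3 r6=8
PC=9  and  r3, r0, r1        | r0=0 r1=11 r2=8 r3=0 r4=5 r5=3 r6=8

8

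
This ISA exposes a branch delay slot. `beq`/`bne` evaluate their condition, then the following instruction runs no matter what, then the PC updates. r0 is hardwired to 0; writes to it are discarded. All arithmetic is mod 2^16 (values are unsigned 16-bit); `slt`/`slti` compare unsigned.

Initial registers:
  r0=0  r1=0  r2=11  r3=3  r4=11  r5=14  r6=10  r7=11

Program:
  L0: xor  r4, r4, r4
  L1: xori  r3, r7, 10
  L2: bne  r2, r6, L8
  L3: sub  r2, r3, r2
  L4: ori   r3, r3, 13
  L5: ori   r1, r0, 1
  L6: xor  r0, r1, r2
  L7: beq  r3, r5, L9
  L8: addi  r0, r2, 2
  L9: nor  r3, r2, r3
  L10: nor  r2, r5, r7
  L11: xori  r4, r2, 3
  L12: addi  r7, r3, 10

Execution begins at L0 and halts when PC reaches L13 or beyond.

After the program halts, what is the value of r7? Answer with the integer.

[0] xor  r4, r4, r4  →  {r0:0, r1:0, r2:11, r3:3, r4:0, r5:14, r6:10, r7:11}
[1] xori  r3, r7, 10  →  {r0:0, r1:0, r2:11, r3:1, r4:0, r5:14, r6:10, r7:11}
[2] bne  r2, r6, L8  →  {r0:0, r1:0, r2:11, r3:1, r4:0, r5:14, r6:10, r7:11}  ⟨branch taken⟩
[3] sub  r2, r3, r2  →  {r0:0, r1:0, r2:65526, r3:1, r4:0, r5:14, r6:10, r7:11}
[8] addi  r0, r2, 2  →  {r0:0, r1:0, r2:65526, r3:1, r4:0, r5:14, r6:10, r7:11}
[9] nor  r3, r2, r3  →  {r0:0, r1:0, r2:65526, r3:8, r4:0, r5:14, r6:10, r7:11}
[10] nor  r2, r5, r7  →  {r0:0, r1:0, r2:65520, r3:8, r4:0, r5:14, r6:10, r7:11}
[11] xori  r4, r2, 3  →  {r0:0, r1:0, r2:65520, r3:8, r4:65523, r5:14, r6:10, r7:11}
[12] addi  r7, r3, 10  →  {r0:0, r1:0, r2:65520, r3:8, r4:65523, r5:14, r6:10, r7:18}

18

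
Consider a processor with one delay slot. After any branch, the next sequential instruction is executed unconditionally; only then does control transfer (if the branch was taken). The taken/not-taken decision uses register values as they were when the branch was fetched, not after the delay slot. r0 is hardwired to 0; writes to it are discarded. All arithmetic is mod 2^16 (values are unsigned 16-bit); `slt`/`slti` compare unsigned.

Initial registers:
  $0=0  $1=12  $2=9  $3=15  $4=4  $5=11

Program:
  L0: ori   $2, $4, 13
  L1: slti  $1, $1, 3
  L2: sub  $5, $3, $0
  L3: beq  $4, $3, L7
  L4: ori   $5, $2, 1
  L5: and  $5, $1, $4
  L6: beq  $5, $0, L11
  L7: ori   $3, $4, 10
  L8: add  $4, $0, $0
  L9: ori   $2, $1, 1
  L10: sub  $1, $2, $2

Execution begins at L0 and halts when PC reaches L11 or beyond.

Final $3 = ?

  step pc=0: ori   $2, $4, 13  regs=(0,12,13,15,4,11)
  step pc=1: slti  $1, $1, 3  regs=(0,0,13,15,4,11)
  step pc=2: sub  $5, $3, $0  regs=(0,0,13,15,4,15)
  step pc=3: beq  $4, $3, L7  cond=F  regs=(0,0,13,15,4,15)
  step pc=4: ori   $5, $2, 1  regs=(0,0,13,15,4,13)
  step pc=5: and  $5, $1, $4  regs=(0,0,13,15,4,0)
  step pc=6: beq  $5, $0, L11  cond=T  regs=(0,0,13,15,4,0)
  step pc=7: ori   $3, $4, 10  regs=(0,0,13,14,4,0)

14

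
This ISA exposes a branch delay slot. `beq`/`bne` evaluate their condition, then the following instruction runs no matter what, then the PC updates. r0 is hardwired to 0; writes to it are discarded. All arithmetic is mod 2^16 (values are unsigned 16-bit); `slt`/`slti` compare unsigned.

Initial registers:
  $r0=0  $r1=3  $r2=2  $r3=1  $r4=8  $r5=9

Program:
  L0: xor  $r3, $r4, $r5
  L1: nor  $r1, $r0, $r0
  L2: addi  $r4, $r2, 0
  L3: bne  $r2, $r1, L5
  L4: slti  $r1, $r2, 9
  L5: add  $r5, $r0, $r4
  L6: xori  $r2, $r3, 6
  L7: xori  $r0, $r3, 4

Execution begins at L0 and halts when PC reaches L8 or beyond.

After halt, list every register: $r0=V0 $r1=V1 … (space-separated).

  step pc=0: xor  $r3, $r4, $r5  regs=(0,3,2,1,8,9)
  step pc=1: nor  $r1, $r0, $r0  regs=(0,65535,2,1,8,9)
  step pc=2: addi  $r4, $r2, 0  regs=(0,65535,2,1,2,9)
  step pc=3: bne  $r2, $r1, L5  cond=T  regs=(0,65535,2,1,2,9)
  step pc=4: slti  $r1, $r2, 9  regs=(0,1,2,1,2,9)
  step pc=5: add  $r5, $r0, $r4  regs=(0,1,2,1,2,2)
  step pc=6: xori  $r2, $r3, 6  regs=(0,1,7,1,2,2)
  step pc=7: xori  $r0, $r3, 4  regs=(0,1,7,1,2,2)

$r0=0 $r1=1 $r2=7 $r3=1 $r4=2 $r5=2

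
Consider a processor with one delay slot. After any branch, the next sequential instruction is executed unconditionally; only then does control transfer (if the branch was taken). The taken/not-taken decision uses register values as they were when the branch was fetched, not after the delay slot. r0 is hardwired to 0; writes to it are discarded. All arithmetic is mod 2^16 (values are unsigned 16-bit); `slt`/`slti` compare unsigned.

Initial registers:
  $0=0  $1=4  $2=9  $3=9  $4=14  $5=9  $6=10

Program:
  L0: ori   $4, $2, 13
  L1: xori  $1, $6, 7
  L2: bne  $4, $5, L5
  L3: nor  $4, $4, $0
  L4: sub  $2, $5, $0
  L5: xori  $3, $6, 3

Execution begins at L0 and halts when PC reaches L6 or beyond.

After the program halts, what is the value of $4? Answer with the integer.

[0] ori   $4, $2, 13  →  {$0:0, $1:4, $2:9, $3:9, $4:13, $5:9, $6:10}
[1] xori  $1, $6, 7  →  {$0:0, $1:13, $2:9, $3:9, $4:13, $5:9, $6:10}
[2] bne  $4, $5, L5  →  {$0:0, $1:13, $2:9, $3:9, $4:13, $5:9, $6:10}  ⟨branch taken⟩
[3] nor  $4, $4, $0  →  {$0:0, $1:13, $2:9, $3:9, $4:65522, $5:9, $6:10}
[5] xori  $3, $6, 3  →  {$0:0, $1:13, $2:9, $3:9, $4:65522, $5:9, $6:10}

65522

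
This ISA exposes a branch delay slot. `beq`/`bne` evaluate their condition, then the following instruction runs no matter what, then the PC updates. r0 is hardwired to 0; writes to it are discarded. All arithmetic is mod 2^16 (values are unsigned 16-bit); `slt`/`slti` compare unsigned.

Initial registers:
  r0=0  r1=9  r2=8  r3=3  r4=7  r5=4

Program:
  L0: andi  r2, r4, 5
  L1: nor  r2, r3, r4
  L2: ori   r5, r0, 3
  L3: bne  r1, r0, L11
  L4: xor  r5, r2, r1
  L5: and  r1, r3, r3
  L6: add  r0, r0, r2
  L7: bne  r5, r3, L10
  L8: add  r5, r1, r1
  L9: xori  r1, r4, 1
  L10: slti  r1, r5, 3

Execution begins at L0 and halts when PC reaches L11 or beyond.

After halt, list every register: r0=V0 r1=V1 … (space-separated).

r0=0 r1=9 r2=65528 r3=3 r4=7 r5=65521

  step pc=0: andi  r2, r4, 5  regs=(0,9,5,3,7,4)
  step pc=1: nor  r2, r3, r4  regs=(0,9,65528,3,7,4)
  step pc=2: ori   r5, r0, 3  regs=(0,9,65528,3,7,3)
  step pc=3: bne  r1, r0, L11  cond=T  regs=(0,9,65528,3,7,3)
  step pc=4: xor  r5, r2, r1  regs=(0,9,65528,3,7,65521)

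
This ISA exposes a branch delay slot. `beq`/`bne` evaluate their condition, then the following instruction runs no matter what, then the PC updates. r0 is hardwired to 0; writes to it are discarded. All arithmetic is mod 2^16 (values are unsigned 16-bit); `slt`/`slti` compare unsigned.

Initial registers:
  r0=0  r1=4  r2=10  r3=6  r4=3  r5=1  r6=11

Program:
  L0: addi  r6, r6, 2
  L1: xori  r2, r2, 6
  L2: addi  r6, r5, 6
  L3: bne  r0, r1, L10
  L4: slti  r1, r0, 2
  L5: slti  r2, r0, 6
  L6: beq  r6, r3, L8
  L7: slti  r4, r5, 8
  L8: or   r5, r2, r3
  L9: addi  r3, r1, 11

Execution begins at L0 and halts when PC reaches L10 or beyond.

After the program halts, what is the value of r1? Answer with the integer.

[0] addi  r6, r6, 2  →  {r0:0, r1:4, r2:10, r3:6, r4:3, r5:1, r6:13}
[1] xori  r2, r2, 6  →  {r0:0, r1:4, r2:12, r3:6, r4:3, r5:1, r6:13}
[2] addi  r6, r5, 6  →  {r0:0, r1:4, r2:12, r3:6, r4:3, r5:1, r6:7}
[3] bne  r0, r1, L10  →  {r0:0, r1:4, r2:12, r3:6, r4:3, r5:1, r6:7}  ⟨branch taken⟩
[4] slti  r1, r0, 2  →  {r0:0, r1:1, r2:12, r3:6, r4:3, r5:1, r6:7}

1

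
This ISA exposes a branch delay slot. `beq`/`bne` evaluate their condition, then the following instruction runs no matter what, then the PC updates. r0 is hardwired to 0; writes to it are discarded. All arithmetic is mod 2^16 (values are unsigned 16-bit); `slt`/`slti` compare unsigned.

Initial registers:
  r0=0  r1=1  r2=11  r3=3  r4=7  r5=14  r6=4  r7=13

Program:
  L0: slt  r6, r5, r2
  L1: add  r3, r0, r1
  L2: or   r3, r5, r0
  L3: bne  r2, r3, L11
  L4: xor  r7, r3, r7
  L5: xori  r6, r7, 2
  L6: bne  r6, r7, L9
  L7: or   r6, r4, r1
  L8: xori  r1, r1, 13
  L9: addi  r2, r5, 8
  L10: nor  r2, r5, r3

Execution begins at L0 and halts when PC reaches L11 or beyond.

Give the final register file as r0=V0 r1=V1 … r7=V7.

r0=0 r1=1 r2=11 r3=14 r4=7 r5=14 r6=0 r7=3

PC=0  slt  r6, r5, r2        | r0=0 r1=1 r2=11 r3=3 r4=7 r5=14 r6=0 r7=13
PC=1  add  r3, r0, r1        | r0=0 r1=1 r2=11 r3=1 r4=7 r5=14 r6=0 r7=13
PC=2  or   r3, r5, r0        | r0=0 r1=1 r2=11 r3=14 r4=7 r5=14 r6=0 r7=13
PC=3  bne  r2, r3, L11       | r0=0 r1=1 r2=11 r3=14 r4=7 r5=14 r6=0 r7=13  [TAKEN]
PC=4  xor  r7, r3, r7        | r0=0 r1=1 r2=11 r3=14 r4=7 r5=14 r6=0 r7=3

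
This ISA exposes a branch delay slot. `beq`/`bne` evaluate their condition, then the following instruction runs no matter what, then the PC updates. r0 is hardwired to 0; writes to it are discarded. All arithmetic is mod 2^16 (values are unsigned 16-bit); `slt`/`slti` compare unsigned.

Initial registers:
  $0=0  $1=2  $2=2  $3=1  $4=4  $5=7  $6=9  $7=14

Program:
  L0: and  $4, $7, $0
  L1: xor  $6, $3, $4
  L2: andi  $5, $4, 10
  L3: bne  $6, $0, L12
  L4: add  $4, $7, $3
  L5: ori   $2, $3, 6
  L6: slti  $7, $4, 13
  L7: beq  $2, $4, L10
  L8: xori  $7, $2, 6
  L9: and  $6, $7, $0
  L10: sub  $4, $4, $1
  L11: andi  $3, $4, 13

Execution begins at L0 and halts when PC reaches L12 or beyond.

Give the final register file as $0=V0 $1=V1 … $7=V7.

$0=0 $1=2 $2=2 $3=1 $4=15 $5=0 $6=1 $7=14

  step pc=0: and  $4, $7, $0  regs=(0,2,2,1,0,7,9,14)
  step pc=1: xor  $6, $3, $4  regs=(0,2,2,1,0,7,1,14)
  step pc=2: andi  $5, $4, 10  regs=(0,2,2,1,0,0,1,14)
  step pc=3: bne  $6, $0, L12  cond=T  regs=(0,2,2,1,0,0,1,14)
  step pc=4: add  $4, $7, $3  regs=(0,2,2,1,15,0,1,14)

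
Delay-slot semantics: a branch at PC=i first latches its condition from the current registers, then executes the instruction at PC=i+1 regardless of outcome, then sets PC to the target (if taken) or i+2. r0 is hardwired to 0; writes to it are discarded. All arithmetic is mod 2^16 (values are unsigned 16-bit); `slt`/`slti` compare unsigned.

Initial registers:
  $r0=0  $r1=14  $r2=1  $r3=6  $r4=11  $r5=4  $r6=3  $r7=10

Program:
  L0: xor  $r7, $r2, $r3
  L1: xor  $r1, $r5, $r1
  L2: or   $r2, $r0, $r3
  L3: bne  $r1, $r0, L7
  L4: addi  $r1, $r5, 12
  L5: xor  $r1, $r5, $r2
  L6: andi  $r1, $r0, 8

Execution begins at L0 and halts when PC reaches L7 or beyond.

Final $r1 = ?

  step pc=0: xor  $r7, $r2, $r3  regs=(0,14,1,6,11,4,3,7)
  step pc=1: xor  $r1, $r5, $r1  regs=(0,10,1,6,11,4,3,7)
  step pc=2: or   $r2, $r0, $r3  regs=(0,10,6,6,11,4,3,7)
  step pc=3: bne  $r1, $r0, L7  cond=T  regs=(0,10,6,6,11,4,3,7)
  step pc=4: addi  $r1, $r5, 12  regs=(0,16,6,6,11,4,3,7)

16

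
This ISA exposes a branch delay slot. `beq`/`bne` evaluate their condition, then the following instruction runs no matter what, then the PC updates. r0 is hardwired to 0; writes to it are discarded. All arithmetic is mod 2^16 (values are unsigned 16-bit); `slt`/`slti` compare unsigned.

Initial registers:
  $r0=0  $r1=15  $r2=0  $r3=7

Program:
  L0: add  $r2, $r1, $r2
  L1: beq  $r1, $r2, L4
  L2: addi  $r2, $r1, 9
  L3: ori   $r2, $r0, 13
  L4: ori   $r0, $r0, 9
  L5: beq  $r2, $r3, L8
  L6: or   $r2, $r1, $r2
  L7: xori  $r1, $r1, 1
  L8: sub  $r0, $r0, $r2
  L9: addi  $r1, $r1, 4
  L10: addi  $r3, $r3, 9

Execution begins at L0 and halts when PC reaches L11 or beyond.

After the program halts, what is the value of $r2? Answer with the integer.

31

#0 add  $r2, $r1, $r2 ; 0/15/15/7
#1 beq  $r1, $r2, L4 ; 0/15/15/7 ; →target
#2 addi  $r2, $r1, 9 ; 0/15/24/7
#4 ori   $r0, $r0, 9 ; 0/15/24/7
#5 beq  $r2, $r3, L8 ; 0/15/24/7 ; →fallthru
#6 or   $r2, $r1, $r2 ; 0/15/31/7
#7 xori  $r1, $r1, 1 ; 0/14/31/7
#8 sub  $r0, $r0, $r2 ; 0/14/31/7
#9 addi  $r1, $r1, 4 ; 0/18/31/7
#10 addi  $r3, $r3, 9 ; 0/18/31/16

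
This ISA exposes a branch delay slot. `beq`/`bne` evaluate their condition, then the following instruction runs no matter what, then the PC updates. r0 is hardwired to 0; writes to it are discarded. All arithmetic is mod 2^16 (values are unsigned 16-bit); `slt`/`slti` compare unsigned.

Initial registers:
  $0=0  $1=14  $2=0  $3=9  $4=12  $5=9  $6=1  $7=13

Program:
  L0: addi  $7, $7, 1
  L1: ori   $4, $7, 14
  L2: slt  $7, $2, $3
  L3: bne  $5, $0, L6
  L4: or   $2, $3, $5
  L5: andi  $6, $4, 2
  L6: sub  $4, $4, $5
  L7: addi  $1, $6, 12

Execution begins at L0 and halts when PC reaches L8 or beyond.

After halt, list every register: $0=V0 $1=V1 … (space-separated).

PC=0  addi  $7, $7, 1        | $0=0 $1=14 $2=0 $3=9 $4=12 $5=9 $6=1 $7=14
PC=1  ori   $4, $7, 14       | $0=0 $1=14 $2=0 $3=9 $4=14 $5=9 $6=1 $7=14
PC=2  slt  $7, $2, $3        | $0=0 $1=14 $2=0 $3=9 $4=14 $5=9 $6=1 $7=1
PC=3  bne  $5, $0, L6        | $0=0 $1=14 $2=0 $3=9 $4=14 $5=9 $6=1 $7=1  [TAKEN]
PC=4  or   $2, $3, $5        | $0=0 $1=14 $2=9 $3=9 $4=14 $5=9 $6=1 $7=1
PC=6  sub  $4, $4, $5        | $0=0 $1=14 $2=9 $3=9 $4=5 $5=9 $6=1 $7=1
PC=7  addi  $1, $6, 12       | $0=0 $1=13 $2=9 $3=9 $4=5 $5=9 $6=1 $7=1

$0=0 $1=13 $2=9 $3=9 $4=5 $5=9 $6=1 $7=1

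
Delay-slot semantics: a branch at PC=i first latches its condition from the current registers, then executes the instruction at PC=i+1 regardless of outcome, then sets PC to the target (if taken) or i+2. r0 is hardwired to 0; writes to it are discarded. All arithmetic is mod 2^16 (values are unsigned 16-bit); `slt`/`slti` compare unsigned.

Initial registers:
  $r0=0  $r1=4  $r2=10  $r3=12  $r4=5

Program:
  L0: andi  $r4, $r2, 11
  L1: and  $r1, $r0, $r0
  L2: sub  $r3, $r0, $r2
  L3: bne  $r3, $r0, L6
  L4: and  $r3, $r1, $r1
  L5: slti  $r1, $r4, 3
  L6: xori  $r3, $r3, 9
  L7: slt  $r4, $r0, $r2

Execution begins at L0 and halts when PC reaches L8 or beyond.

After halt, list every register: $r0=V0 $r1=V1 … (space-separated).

#0 andi  $r4, $r2, 11 ; 0/4/10/12/10
#1 and  $r1, $r0, $r0 ; 0/0/10/12/10
#2 sub  $r3, $r0, $r2 ; 0/0/10/65526/10
#3 bne  $r3, $r0, L6 ; 0/0/10/65526/10 ; →target
#4 and  $r3, $r1, $r1 ; 0/0/10/0/10
#6 xori  $r3, $r3, 9 ; 0/0/10/9/10
#7 slt  $r4, $r0, $r2 ; 0/0/10/9/1

$r0=0 $r1=0 $r2=10 $r3=9 $r4=1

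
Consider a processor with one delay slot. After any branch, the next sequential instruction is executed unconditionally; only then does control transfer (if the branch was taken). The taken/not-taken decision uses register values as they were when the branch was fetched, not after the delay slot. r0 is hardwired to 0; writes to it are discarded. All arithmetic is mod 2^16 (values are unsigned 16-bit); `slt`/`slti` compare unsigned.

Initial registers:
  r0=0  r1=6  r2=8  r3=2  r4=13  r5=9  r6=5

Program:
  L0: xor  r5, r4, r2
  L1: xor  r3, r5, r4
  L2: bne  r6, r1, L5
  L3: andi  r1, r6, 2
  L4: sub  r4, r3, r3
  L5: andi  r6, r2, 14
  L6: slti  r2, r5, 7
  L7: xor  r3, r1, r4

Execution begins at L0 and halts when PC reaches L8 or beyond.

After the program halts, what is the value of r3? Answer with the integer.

13

PC=0  xor  r5, r4, r2        | r0=0 r1=6 r2=8 r3=2 r4=13 r5=5 r6=5
PC=1  xor  r3, r5, r4        | r0=0 r1=6 r2=8 r3=8 r4=13 r5=5 r6=5
PC=2  bne  r6, r1, L5        | r0=0 r1=6 r2=8 r3=8 r4=13 r5=5 r6=5  [TAKEN]
PC=3  andi  r1, r6, 2        | r0=0 r1=0 r2=8 r3=8 r4=13 r5=5 r6=5
PC=5  andi  r6, r2, 14       | r0=0 r1=0 r2=8 r3=8 r4=13 r5=5 r6=8
PC=6  slti  r2, r5, 7        | r0=0 r1=0 r2=1 r3=8 r4=13 r5=5 r6=8
PC=7  xor  r3, r1, r4        | r0=0 r1=0 r2=1 r3=13 r4=13 r5=5 r6=8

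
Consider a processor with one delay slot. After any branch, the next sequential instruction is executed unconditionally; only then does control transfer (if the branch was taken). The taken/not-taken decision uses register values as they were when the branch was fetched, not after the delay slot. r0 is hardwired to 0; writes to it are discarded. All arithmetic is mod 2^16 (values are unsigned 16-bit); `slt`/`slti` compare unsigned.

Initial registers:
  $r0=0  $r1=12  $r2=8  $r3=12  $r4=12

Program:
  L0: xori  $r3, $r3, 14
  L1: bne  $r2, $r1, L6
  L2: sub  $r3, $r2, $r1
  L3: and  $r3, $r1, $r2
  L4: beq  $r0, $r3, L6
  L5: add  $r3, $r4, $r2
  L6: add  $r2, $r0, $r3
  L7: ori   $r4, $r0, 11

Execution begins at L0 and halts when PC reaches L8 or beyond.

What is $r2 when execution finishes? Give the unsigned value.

65532

  step pc=0: xori  $r3, $r3, 14  regs=(0,12,8,2,12)
  step pc=1: bne  $r2, $r1, L6  cond=T  regs=(0,12,8,2,12)
  step pc=2: sub  $r3, $r2, $r1  regs=(0,12,8,65532,12)
  step pc=6: add  $r2, $r0, $r3  regs=(0,12,65532,65532,12)
  step pc=7: ori   $r4, $r0, 11  regs=(0,12,65532,65532,11)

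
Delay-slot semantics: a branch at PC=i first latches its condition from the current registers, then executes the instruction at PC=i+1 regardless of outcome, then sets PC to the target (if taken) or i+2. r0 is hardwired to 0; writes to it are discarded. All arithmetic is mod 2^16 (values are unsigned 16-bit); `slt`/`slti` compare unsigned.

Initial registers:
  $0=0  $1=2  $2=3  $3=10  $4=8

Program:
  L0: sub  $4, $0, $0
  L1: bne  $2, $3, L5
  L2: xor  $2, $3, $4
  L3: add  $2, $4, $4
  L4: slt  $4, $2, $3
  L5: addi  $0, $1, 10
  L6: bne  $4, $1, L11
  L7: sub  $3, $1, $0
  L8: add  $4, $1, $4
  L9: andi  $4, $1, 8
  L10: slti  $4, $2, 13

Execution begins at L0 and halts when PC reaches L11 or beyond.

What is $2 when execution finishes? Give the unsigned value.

[0] sub  $4, $0, $0  →  {$0:0, $1:2, $2:3, $3:10, $4:0}
[1] bne  $2, $3, L5  →  {$0:0, $1:2, $2:3, $3:10, $4:0}  ⟨branch taken⟩
[2] xor  $2, $3, $4  →  {$0:0, $1:2, $2:10, $3:10, $4:0}
[5] addi  $0, $1, 10  →  {$0:0, $1:2, $2:10, $3:10, $4:0}
[6] bne  $4, $1, L11  →  {$0:0, $1:2, $2:10, $3:10, $4:0}  ⟨branch taken⟩
[7] sub  $3, $1, $0  →  {$0:0, $1:2, $2:10, $3:2, $4:0}

10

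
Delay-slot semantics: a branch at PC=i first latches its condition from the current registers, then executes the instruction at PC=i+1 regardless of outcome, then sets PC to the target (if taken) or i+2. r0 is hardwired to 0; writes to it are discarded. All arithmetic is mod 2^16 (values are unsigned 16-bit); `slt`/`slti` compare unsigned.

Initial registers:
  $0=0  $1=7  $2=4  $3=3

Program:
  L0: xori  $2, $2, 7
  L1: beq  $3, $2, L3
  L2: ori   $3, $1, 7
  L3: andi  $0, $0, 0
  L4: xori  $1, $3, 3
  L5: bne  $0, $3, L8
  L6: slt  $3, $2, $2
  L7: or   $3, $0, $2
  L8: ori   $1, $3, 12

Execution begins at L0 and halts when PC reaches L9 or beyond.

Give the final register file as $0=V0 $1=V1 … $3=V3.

[0] xori  $2, $2, 7  →  {$0:0, $1:7, $2:3, $3:3}
[1] beq  $3, $2, L3  →  {$0:0, $1:7, $2:3, $3:3}  ⟨branch taken⟩
[2] ori   $3, $1, 7  →  {$0:0, $1:7, $2:3, $3:7}
[3] andi  $0, $0, 0  →  {$0:0, $1:7, $2:3, $3:7}
[4] xori  $1, $3, 3  →  {$0:0, $1:4, $2:3, $3:7}
[5] bne  $0, $3, L8  →  {$0:0, $1:4, $2:3, $3:7}  ⟨branch taken⟩
[6] slt  $3, $2, $2  →  {$0:0, $1:4, $2:3, $3:0}
[8] ori   $1, $3, 12  →  {$0:0, $1:12, $2:3, $3:0}

$0=0 $1=12 $2=3 $3=0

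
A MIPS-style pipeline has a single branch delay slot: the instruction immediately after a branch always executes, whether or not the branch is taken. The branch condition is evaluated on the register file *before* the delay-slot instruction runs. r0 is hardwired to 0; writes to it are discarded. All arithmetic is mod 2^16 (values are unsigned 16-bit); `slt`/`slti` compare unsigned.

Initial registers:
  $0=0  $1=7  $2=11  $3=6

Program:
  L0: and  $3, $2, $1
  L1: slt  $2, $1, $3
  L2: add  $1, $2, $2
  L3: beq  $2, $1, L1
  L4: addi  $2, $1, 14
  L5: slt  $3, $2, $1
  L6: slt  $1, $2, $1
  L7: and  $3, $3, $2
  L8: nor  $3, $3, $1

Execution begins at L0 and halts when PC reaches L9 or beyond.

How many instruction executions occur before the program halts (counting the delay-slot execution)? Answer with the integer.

13

  step pc=0: and  $3, $2, $1  regs=(0,7,11,3)
  step pc=1: slt  $2, $1, $3  regs=(0,7,0,3)
  step pc=2: add  $1, $2, $2  regs=(0,0,0,3)
  step pc=3: beq  $2, $1, L1  cond=T  regs=(0,0,0,3)
  step pc=4: addi  $2, $1, 14  regs=(0,0,14,3)
  step pc=1: slt  $2, $1, $3  regs=(0,0,1,3)
  step pc=2: add  $1, $2, $2  regs=(0,2,1,3)
  step pc=3: beq  $2, $1, L1  cond=F  regs=(0,2,1,3)
  step pc=4: addi  $2, $1, 14  regs=(0,2,16,3)
  step pc=5: slt  $3, $2, $1  regs=(0,2,16,0)
  step pc=6: slt  $1, $2, $1  regs=(0,0,16,0)
  step pc=7: and  $3, $3, $2  regs=(0,0,16,0)
  step pc=8: nor  $3, $3, $1  regs=(0,0,16,65535)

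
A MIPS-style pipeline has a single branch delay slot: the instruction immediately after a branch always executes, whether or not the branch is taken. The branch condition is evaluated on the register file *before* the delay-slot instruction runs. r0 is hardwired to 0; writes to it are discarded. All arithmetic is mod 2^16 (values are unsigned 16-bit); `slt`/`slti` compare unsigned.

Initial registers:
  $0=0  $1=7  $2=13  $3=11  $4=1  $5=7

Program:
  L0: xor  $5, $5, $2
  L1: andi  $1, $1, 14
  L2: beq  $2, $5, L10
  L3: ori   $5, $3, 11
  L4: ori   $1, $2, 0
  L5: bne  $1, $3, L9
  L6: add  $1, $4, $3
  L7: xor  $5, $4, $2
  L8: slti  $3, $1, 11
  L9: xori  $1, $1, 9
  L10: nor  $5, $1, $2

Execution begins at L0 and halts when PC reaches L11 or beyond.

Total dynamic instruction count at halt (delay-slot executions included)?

PC=0  xor  $5, $5, $2        | $0=0 $1=7 $2=13 $3=11 $4=1 $5=10
PC=1  andi  $1, $1, 14       | $0=0 $1=6 $2=13 $3=11 $4=1 $5=10
PC=2  beq  $2, $5, L10       | $0=0 $1=6 $2=13 $3=11 $4=1 $5=10  [not taken]
PC=3  ori   $5, $3, 11       | $0=0 $1=6 $2=13 $3=11 $4=1 $5=11
PC=4  ori   $1, $2, 0        | $0=0 $1=13 $2=13 $3=11 $4=1 $5=11
PC=5  bne  $1, $3, L9        | $0=0 $1=13 $2=13 $3=11 $4=1 $5=11  [TAKEN]
PC=6  add  $1, $4, $3        | $0=0 $1=12 $2=13 $3=11 $4=1 $5=11
PC=9  xori  $1, $1, 9        | $0=0 $1=5 $2=13 $3=11 $4=1 $5=11
PC=10 nor  $5, $1, $2        | $0=0 $1=5 $2=13 $3=11 $4=1 $5=65522

9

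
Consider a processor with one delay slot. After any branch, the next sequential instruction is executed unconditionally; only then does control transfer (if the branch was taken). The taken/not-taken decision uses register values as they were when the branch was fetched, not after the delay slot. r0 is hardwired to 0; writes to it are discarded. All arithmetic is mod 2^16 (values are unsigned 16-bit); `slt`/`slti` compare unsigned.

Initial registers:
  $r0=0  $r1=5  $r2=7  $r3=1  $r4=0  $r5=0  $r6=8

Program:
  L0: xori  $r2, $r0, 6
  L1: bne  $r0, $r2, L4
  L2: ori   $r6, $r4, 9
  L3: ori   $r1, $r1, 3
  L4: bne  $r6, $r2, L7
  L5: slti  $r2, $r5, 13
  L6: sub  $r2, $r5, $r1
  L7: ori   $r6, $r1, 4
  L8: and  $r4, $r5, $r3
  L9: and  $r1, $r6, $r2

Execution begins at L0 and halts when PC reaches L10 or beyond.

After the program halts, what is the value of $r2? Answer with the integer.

1

#0 xori  $r2, $r0, 6 ; 0/5/6/1/0/0/8
#1 bne  $r0, $r2, L4 ; 0/5/6/1/0/0/8 ; →target
#2 ori   $r6, $r4, 9 ; 0/5/6/1/0/0/9
#4 bne  $r6, $r2, L7 ; 0/5/6/1/0/0/9 ; →target
#5 slti  $r2, $r5, 13 ; 0/5/1/1/0/0/9
#7 ori   $r6, $r1, 4 ; 0/5/1/1/0/0/5
#8 and  $r4, $r5, $r3 ; 0/5/1/1/0/0/5
#9 and  $r1, $r6, $r2 ; 0/1/1/1/0/0/5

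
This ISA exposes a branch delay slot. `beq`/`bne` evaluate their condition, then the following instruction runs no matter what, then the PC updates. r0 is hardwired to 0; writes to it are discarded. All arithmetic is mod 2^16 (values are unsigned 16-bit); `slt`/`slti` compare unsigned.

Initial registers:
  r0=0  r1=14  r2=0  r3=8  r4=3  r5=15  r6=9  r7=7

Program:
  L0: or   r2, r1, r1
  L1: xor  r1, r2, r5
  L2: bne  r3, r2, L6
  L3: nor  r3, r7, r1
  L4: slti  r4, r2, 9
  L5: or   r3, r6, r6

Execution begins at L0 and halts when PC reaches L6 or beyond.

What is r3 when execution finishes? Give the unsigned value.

  step pc=0: or   r2, r1, r1  regs=(0,14,14,8,3,15,9,7)
  step pc=1: xor  r1, r2, r5  regs=(0,1,14,8,3,15,9,7)
  step pc=2: bne  r3, r2, L6  cond=T  regs=(0,1,14,8,3,15,9,7)
  step pc=3: nor  r3, r7, r1  regs=(0,1,14,65528,3,15,9,7)

65528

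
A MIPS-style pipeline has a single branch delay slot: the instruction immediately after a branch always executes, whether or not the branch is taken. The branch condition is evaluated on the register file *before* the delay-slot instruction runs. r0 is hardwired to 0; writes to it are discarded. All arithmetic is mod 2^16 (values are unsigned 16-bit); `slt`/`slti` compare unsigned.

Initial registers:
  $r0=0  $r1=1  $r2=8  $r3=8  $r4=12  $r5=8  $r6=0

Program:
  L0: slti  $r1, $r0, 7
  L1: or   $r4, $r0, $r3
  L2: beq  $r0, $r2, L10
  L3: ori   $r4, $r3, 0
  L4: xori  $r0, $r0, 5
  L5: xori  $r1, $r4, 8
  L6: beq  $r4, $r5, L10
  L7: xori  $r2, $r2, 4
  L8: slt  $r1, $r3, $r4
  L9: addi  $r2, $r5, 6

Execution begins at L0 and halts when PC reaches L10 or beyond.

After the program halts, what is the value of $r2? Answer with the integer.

  step pc=0: slti  $r1, $r0, 7  regs=(0,1,8,8,12,8,0)
  step pc=1: or   $r4, $r0, $r3  regs=(0,1,8,8,8,8,0)
  step pc=2: beq  $r0, $r2, L10  cond=F  regs=(0,1,8,8,8,8,0)
  step pc=3: ori   $r4, $r3, 0  regs=(0,1,8,8,8,8,0)
  step pc=4: xori  $r0, $r0, 5  regs=(0,1,8,8,8,8,0)
  step pc=5: xori  $r1, $r4, 8  regs=(0,0,8,8,8,8,0)
  step pc=6: beq  $r4, $r5, L10  cond=T  regs=(0,0,8,8,8,8,0)
  step pc=7: xori  $r2, $r2, 4  regs=(0,0,12,8,8,8,0)

12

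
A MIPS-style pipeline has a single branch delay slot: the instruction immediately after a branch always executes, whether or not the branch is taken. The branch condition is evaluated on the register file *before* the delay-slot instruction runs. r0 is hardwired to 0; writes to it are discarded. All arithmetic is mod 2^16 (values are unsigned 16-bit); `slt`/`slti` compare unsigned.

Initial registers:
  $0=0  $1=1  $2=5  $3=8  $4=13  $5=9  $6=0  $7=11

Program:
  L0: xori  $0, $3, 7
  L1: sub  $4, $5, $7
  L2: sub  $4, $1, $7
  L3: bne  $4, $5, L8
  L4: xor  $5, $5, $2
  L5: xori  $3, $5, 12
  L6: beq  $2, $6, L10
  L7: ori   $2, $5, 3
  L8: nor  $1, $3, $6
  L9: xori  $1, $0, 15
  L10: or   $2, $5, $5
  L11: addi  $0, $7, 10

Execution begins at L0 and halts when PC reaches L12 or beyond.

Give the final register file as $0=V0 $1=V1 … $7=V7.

$0=0 $1=15 $2=12 $3=8 $4=65526 $5=12 $6=0 $7=11

  step pc=0: xori  $0, $3, 7  regs=(0,1,5,8,13,9,0,11)
  step pc=1: sub  $4, $5, $7  regs=(0,1,5,8,65534,9,0,11)
  step pc=2: sub  $4, $1, $7  regs=(0,1,5,8,65526,9,0,11)
  step pc=3: bne  $4, $5, L8  cond=T  regs=(0,1,5,8,65526,9,0,11)
  step pc=4: xor  $5, $5, $2  regs=(0,1,5,8,65526,12,0,11)
  step pc=8: nor  $1, $3, $6  regs=(0,65527,5,8,65526,12,0,11)
  step pc=9: xori  $1, $0, 15  regs=(0,15,5,8,65526,12,0,11)
  step pc=10: or   $2, $5, $5  regs=(0,15,12,8,65526,12,0,11)
  step pc=11: addi  $0, $7, 10  regs=(0,15,12,8,65526,12,0,11)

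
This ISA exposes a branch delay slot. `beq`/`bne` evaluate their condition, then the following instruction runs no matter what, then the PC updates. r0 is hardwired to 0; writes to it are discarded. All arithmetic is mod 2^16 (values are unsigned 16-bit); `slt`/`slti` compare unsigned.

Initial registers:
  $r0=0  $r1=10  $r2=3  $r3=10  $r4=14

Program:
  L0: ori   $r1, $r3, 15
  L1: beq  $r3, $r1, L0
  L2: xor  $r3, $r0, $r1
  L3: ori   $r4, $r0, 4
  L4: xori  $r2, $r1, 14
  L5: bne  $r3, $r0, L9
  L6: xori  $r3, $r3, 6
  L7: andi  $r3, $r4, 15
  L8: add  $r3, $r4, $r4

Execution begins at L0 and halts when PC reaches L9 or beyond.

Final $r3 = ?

9

  step pc=0: ori   $r1, $r3, 15  regs=(0,15,3,10,14)
  step pc=1: beq  $r3, $r1, L0  cond=F  regs=(0,15,3,10,14)
  step pc=2: xor  $r3, $r0, $r1  regs=(0,15,3,15,14)
  step pc=3: ori   $r4, $r0, 4  regs=(0,15,3,15,4)
  step pc=4: xori  $r2, $r1, 14  regs=(0,15,1,15,4)
  step pc=5: bne  $r3, $r0, L9  cond=T  regs=(0,15,1,15,4)
  step pc=6: xori  $r3, $r3, 6  regs=(0,15,1,9,4)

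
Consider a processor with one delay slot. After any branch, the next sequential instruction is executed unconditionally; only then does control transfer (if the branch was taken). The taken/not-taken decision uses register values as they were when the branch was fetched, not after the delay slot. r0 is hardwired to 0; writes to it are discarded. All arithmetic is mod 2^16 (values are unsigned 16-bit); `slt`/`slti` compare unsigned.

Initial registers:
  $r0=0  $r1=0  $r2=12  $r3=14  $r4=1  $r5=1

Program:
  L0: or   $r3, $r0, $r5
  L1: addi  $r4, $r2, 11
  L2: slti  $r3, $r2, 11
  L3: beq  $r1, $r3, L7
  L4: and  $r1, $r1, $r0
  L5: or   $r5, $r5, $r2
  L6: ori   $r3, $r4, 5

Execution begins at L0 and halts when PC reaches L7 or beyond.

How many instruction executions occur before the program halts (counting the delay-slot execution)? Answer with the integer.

5

PC=0  or   $r3, $r0, $r5     | $r0=0 $r1=0 $r2=12 $r3=1 $r4=1 $r5=1
PC=1  addi  $r4, $r2, 11     | $r0=0 $r1=0 $r2=12 $r3=1 $r4=23 $r5=1
PC=2  slti  $r3, $r2, 11     | $r0=0 $r1=0 $r2=12 $r3=0 $r4=23 $r5=1
PC=3  beq  $r1, $r3, L7      | $r0=0 $r1=0 $r2=12 $r3=0 $r4=23 $r5=1  [TAKEN]
PC=4  and  $r1, $r1, $r0     | $r0=0 $r1=0 $r2=12 $r3=0 $r4=23 $r5=1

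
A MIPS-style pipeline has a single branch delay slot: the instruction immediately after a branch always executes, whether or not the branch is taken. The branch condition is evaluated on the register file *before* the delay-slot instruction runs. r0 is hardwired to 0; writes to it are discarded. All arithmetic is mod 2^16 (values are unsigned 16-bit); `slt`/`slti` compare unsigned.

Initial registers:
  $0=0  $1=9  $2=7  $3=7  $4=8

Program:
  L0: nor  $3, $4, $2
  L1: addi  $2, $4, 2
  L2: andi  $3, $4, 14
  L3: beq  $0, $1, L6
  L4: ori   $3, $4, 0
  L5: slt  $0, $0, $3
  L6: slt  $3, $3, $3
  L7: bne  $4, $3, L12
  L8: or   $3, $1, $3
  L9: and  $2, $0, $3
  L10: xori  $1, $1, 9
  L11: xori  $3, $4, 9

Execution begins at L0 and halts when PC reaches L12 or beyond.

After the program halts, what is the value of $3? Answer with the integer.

9

PC=0  nor  $3, $4, $2        | $0=0 $1=9 $2=7 $3=65520 $4=8
PC=1  addi  $2, $4, 2        | $0=0 $1=9 $2=10 $3=65520 $4=8
PC=2  andi  $3, $4, 14       | $0=0 $1=9 $2=10 $3=8 $4=8
PC=3  beq  $0, $1, L6        | $0=0 $1=9 $2=10 $3=8 $4=8  [not taken]
PC=4  ori   $3, $4, 0        | $0=0 $1=9 $2=10 $3=8 $4=8
PC=5  slt  $0, $0, $3        | $0=0 $1=9 $2=10 $3=8 $4=8
PC=6  slt  $3, $3, $3        | $0=0 $1=9 $2=10 $3=0 $4=8
PC=7  bne  $4, $3, L12       | $0=0 $1=9 $2=10 $3=0 $4=8  [TAKEN]
PC=8  or   $3, $1, $3        | $0=0 $1=9 $2=10 $3=9 $4=8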